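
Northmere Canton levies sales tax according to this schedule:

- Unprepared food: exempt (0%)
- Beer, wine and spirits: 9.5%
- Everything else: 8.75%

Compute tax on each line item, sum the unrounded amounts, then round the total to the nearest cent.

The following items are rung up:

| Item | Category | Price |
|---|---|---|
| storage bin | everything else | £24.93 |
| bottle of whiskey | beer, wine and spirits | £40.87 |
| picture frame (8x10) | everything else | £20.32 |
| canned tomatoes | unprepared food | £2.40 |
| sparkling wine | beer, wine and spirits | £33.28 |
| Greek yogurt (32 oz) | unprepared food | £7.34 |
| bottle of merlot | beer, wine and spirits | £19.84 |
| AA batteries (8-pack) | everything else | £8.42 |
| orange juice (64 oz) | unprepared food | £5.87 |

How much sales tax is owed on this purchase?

£13.63

Storage bin £24.93: everything else → 8.75% → £2.181375
Bottle of whiskey £40.87: beer, wine and spirits → 9.5% → £3.88265
Picture frame (8x10) £20.32: everything else → 8.75% → £1.778
Canned tomatoes £2.40: unprepared food → 0% → £0.00
Sparkling wine £33.28: beer, wine and spirits → 9.5% → £3.1616
Greek yogurt (32 oz) £7.34: unprepared food → 0% → £0.00
Bottle of merlot £19.84: beer, wine and spirits → 9.5% → £1.8848
AA batteries (8-pack) £8.42: everything else → 8.75% → £0.73675
Orange juice (64 oz) £5.87: unprepared food → 0% → £0.00
Unrounded tax sum = £13.625175 → £13.63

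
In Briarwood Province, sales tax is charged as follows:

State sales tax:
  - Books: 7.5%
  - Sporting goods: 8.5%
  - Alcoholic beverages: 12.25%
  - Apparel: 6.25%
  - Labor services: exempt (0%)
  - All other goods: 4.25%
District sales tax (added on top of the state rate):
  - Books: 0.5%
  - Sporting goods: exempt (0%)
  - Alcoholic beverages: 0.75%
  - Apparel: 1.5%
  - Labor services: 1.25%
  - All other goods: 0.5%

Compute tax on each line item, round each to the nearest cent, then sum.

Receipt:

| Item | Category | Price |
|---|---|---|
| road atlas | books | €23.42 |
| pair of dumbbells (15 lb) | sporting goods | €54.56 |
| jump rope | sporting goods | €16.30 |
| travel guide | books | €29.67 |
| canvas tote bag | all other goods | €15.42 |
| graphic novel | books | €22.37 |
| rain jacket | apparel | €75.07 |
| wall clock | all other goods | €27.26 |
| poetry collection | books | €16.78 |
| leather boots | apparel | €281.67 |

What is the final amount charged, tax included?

Road atlas €23.42: books → 7.5% + 0.5% district = 8% → €1.87
Pair of dumbbells (15 lb) €54.56: sporting goods → 8.5% + 0% district = 8.5% → €4.64
Jump rope €16.30: sporting goods → 8.5% + 0% district = 8.5% → €1.39
Travel guide €29.67: books → 7.5% + 0.5% district = 8% → €2.37
Canvas tote bag €15.42: all other goods → 4.25% + 0.5% district = 4.75% → €0.73
Graphic novel €22.37: books → 7.5% + 0.5% district = 8% → €1.79
Rain jacket €75.07: apparel → 6.25% + 1.5% district = 7.75% → €5.82
Wall clock €27.26: all other goods → 4.25% + 0.5% district = 4.75% → €1.29
Poetry collection €16.78: books → 7.5% + 0.5% district = 8% → €1.34
Leather boots €281.67: apparel → 6.25% + 1.5% district = 7.75% → €21.83
Subtotal = €562.52; tax = €43.07; total due = €605.59

€605.59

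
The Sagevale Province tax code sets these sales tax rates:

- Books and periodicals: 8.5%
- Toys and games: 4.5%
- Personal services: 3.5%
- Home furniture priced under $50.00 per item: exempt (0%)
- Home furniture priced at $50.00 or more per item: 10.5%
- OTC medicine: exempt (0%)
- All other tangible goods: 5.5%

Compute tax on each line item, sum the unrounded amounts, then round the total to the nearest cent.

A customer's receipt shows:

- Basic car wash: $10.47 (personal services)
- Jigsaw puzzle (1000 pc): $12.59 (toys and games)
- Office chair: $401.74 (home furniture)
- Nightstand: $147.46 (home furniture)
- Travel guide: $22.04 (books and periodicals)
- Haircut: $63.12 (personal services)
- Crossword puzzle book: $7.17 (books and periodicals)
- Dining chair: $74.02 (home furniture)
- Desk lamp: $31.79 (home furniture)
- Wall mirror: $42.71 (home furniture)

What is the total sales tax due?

Basic car wash $10.47: personal services → 3.5% → $0.36645
Jigsaw puzzle (1000 pc) $12.59: toys and games → 4.5% → $0.56655
Office chair $401.74: home furniture, $50.00 or more → 10.5% → $42.1827
Nightstand $147.46: home furniture, $50.00 or more → 10.5% → $15.4833
Travel guide $22.04: books and periodicals → 8.5% → $1.8734
Haircut $63.12: personal services → 3.5% → $2.2092
Crossword puzzle book $7.17: books and periodicals → 8.5% → $0.60945
Dining chair $74.02: home furniture, $50.00 or more → 10.5% → $7.7721
Desk lamp $31.79: home furniture, under $50.00 → 0% → $0.00
Wall mirror $42.71: home furniture, under $50.00 → 0% → $0.00
Unrounded tax sum = $71.06315 → $71.06

$71.06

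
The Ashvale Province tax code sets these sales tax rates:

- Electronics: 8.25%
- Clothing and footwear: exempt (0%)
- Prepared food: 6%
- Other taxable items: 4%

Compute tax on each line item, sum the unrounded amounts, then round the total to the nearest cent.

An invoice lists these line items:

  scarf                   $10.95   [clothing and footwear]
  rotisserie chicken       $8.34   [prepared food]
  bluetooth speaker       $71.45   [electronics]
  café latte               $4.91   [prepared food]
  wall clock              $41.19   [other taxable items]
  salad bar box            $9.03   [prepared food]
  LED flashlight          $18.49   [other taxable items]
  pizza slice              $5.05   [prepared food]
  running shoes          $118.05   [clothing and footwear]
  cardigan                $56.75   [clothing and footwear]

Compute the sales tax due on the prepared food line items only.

$1.64

Rotisserie chicken $8.34: prepared food → 6% → $0.5004
Café latte $4.91: prepared food → 6% → $0.2946
Salad bar box $9.03: prepared food → 6% → $0.5418
Pizza slice $5.05: prepared food → 6% → $0.303
Tax on prepared food: unrounded sum = $1.6398 → $1.64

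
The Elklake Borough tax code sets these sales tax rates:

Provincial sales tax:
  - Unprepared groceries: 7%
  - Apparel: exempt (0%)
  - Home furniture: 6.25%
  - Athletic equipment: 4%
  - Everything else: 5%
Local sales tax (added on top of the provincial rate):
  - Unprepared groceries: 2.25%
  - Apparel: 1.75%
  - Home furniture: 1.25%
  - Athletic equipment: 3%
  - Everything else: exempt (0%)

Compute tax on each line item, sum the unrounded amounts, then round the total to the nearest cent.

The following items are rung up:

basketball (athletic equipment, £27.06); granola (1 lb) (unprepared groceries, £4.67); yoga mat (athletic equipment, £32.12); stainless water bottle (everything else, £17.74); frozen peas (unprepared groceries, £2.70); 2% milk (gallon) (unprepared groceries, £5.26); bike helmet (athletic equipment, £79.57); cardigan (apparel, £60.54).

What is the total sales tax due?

Basketball £27.06: athletic equipment → 4% + 3% local = 7% → £1.8942
Granola (1 lb) £4.67: unprepared groceries → 7% + 2.25% local = 9.25% → £0.431975
Yoga mat £32.12: athletic equipment → 4% + 3% local = 7% → £2.2484
Stainless water bottle £17.74: everything else → 5% + 0% local = 5% → £0.887
Frozen peas £2.70: unprepared groceries → 7% + 2.25% local = 9.25% → £0.24975
2% milk (gallon) £5.26: unprepared groceries → 7% + 2.25% local = 9.25% → £0.48655
Bike helmet £79.57: athletic equipment → 4% + 3% local = 7% → £5.5699
Cardigan £60.54: apparel → 0% + 1.75% local = 1.75% → £1.05945
Unrounded tax sum = £12.827225 → £12.83

£12.83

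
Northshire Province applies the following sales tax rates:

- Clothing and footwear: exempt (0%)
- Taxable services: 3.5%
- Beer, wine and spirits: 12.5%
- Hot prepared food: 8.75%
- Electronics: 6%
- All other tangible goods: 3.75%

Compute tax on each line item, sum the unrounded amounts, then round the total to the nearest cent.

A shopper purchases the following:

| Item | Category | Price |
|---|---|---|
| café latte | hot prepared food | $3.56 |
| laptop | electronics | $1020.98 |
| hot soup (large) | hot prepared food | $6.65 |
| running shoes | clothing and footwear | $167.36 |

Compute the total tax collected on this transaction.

Café latte $3.56: hot prepared food → 8.75% → $0.3115
Laptop $1020.98: electronics → 6% → $61.2588
Hot soup (large) $6.65: hot prepared food → 8.75% → $0.581875
Running shoes $167.36: clothing and footwear → 0% → $0.00
Unrounded tax sum = $62.152175 → $62.15

$62.15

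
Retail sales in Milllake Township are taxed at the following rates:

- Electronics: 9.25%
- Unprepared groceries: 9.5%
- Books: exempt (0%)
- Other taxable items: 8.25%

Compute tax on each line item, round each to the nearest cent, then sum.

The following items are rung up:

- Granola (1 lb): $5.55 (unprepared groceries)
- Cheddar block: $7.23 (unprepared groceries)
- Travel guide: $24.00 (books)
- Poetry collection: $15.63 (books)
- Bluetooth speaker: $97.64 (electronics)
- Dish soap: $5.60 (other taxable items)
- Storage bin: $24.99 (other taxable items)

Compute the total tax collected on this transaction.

Granola (1 lb) $5.55: unprepared groceries → 9.5% → $0.53
Cheddar block $7.23: unprepared groceries → 9.5% → $0.69
Travel guide $24.00: books → 0% → $0.00
Poetry collection $15.63: books → 0% → $0.00
Bluetooth speaker $97.64: electronics → 9.25% → $9.03
Dish soap $5.60: other taxable items → 8.25% → $0.46
Storage bin $24.99: other taxable items → 8.25% → $2.06
Total tax = $0.53 + $0.69 + $9.03 + $0.46 + $2.06 = $12.77

$12.77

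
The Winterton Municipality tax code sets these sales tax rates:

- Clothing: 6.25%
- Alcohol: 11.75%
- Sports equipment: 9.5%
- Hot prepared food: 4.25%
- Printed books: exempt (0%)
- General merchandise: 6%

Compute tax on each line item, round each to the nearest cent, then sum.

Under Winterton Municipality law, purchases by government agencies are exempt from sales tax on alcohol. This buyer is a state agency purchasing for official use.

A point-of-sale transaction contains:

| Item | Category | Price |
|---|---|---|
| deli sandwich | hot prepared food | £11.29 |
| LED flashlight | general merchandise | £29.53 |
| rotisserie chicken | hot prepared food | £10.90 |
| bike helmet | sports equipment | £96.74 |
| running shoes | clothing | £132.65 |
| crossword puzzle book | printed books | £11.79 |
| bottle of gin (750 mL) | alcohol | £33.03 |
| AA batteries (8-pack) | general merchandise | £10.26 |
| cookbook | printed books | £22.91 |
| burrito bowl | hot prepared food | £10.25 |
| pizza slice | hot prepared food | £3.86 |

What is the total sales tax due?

£21.41

Deli sandwich £11.29: hot prepared food → 4.25% → £0.48
LED flashlight £29.53: general merchandise → 6% → £1.77
Rotisserie chicken £10.90: hot prepared food → 4.25% → £0.46
Bike helmet £96.74: sports equipment → 9.5% → £9.19
Running shoes £132.65: clothing → 6.25% → £8.29
Crossword puzzle book £11.79: printed books → 0% → £0.00
Bottle of gin (750 mL) £33.03: alcohol, buyer-exempt → 0% → £0.00
AA batteries (8-pack) £10.26: general merchandise → 6% → £0.62
Cookbook £22.91: printed books → 0% → £0.00
Burrito bowl £10.25: hot prepared food → 4.25% → £0.44
Pizza slice £3.86: hot prepared food → 4.25% → £0.16
Total tax = £0.48 + £1.77 + £0.46 + £9.19 + £8.29 + £0.62 + £0.44 + £0.16 = £21.41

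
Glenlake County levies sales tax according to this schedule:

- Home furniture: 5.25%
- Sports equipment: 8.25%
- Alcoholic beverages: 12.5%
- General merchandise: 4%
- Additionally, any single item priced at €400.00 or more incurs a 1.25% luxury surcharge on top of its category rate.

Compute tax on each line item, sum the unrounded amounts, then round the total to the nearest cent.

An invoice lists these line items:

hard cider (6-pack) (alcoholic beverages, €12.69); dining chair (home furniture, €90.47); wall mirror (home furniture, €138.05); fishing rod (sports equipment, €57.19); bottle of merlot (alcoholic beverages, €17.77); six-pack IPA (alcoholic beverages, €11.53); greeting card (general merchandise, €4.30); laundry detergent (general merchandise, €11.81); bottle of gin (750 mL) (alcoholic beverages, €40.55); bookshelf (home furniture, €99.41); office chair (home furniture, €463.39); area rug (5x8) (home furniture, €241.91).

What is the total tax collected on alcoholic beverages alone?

Hard cider (6-pack) €12.69: alcoholic beverages → 12.5% → €1.58625
Bottle of merlot €17.77: alcoholic beverages → 12.5% → €2.22125
Six-pack IPA €11.53: alcoholic beverages → 12.5% → €1.44125
Bottle of gin (750 mL) €40.55: alcoholic beverages → 12.5% → €5.06875
Tax on alcoholic beverages: unrounded sum = €10.3175 → €10.32

€10.32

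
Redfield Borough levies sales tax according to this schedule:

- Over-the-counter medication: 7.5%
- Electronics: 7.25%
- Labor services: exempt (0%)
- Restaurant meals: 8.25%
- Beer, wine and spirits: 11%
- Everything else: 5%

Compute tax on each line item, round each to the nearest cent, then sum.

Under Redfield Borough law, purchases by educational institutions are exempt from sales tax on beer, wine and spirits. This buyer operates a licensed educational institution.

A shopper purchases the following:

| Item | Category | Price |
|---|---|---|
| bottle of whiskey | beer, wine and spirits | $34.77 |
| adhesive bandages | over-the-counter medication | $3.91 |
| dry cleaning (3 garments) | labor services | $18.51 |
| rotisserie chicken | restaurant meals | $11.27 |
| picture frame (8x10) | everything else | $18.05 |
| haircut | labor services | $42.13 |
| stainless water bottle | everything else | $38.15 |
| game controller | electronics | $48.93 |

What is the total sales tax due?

$7.58

Bottle of whiskey $34.77: beer, wine and spirits, buyer-exempt → 0% → $0.00
Adhesive bandages $3.91: over-the-counter medication → 7.5% → $0.29
Dry cleaning (3 garments) $18.51: labor services → 0% → $0.00
Rotisserie chicken $11.27: restaurant meals → 8.25% → $0.93
Picture frame (8x10) $18.05: everything else → 5% → $0.90
Haircut $42.13: labor services → 0% → $0.00
Stainless water bottle $38.15: everything else → 5% → $1.91
Game controller $48.93: electronics → 7.25% → $3.55
Total tax = $0.29 + $0.93 + $0.90 + $1.91 + $3.55 = $7.58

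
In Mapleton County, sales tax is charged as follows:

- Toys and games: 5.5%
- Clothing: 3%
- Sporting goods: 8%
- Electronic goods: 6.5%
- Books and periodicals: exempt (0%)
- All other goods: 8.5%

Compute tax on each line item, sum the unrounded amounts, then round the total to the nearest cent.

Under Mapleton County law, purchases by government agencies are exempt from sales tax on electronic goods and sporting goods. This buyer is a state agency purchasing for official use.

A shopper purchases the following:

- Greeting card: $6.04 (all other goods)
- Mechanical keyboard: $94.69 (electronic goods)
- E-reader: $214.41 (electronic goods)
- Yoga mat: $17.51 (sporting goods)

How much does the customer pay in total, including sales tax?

Greeting card $6.04: all other goods → 8.5% → $0.5134
Mechanical keyboard $94.69: electronic goods, buyer-exempt → 0% → $0.00
E-reader $214.41: electronic goods, buyer-exempt → 0% → $0.00
Yoga mat $17.51: sporting goods, buyer-exempt → 0% → $0.00
Subtotal = $332.65; unrounded tax = $0.5134 → $0.51; total due = $333.16

$333.16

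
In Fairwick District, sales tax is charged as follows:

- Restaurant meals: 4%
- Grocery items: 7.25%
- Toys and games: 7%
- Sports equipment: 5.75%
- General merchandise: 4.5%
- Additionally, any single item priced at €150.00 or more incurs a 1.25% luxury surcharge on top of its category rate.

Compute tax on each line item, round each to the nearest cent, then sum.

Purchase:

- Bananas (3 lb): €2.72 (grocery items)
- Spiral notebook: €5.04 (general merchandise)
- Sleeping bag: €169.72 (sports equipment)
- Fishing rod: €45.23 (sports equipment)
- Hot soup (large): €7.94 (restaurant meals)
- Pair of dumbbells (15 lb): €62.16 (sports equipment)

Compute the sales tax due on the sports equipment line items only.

€18.05

Sleeping bag €169.72: sports equipment → 5.75% + 1.25% surcharge = 7% → €11.88
Fishing rod €45.23: sports equipment → 5.75% → €2.60
Pair of dumbbells (15 lb) €62.16: sports equipment → 5.75% → €3.57
Tax on sports equipment = €11.88 + €2.60 + €3.57 = €18.05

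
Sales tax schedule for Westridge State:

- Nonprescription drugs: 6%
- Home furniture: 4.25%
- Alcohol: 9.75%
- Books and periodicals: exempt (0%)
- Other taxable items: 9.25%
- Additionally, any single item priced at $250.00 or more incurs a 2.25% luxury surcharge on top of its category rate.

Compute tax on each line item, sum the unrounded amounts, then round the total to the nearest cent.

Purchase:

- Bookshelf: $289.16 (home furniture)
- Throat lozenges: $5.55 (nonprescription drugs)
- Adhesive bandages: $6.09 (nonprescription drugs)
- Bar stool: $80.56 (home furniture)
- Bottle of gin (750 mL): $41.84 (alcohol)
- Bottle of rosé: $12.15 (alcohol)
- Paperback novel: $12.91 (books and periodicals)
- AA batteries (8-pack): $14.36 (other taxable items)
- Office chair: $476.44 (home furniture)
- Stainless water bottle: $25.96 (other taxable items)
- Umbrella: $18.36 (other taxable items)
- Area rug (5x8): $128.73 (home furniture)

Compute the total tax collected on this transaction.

$70.05

Bookshelf $289.16: home furniture → 4.25% + 2.25% surcharge = 6.5% → $18.7954
Throat lozenges $5.55: nonprescription drugs → 6% → $0.333
Adhesive bandages $6.09: nonprescription drugs → 6% → $0.3654
Bar stool $80.56: home furniture → 4.25% → $3.4238
Bottle of gin (750 mL) $41.84: alcohol → 9.75% → $4.0794
Bottle of rosé $12.15: alcohol → 9.75% → $1.184625
Paperback novel $12.91: books and periodicals → 0% → $0.00
AA batteries (8-pack) $14.36: other taxable items → 9.25% → $1.3283
Office chair $476.44: home furniture → 4.25% + 2.25% surcharge = 6.5% → $30.9686
Stainless water bottle $25.96: other taxable items → 9.25% → $2.4013
Umbrella $18.36: other taxable items → 9.25% → $1.6983
Area rug (5x8) $128.73: home furniture → 4.25% → $5.471025
Unrounded tax sum = $70.04915 → $70.05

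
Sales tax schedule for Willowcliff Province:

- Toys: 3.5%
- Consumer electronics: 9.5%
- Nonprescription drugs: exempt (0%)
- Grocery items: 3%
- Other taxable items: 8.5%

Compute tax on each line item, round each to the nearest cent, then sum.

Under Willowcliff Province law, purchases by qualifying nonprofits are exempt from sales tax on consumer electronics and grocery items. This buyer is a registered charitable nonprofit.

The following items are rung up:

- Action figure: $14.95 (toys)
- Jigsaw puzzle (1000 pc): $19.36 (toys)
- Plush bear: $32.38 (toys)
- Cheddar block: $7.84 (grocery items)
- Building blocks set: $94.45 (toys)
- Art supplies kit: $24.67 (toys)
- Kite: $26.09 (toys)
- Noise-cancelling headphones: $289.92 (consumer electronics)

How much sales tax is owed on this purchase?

Action figure $14.95: toys → 3.5% → $0.52
Jigsaw puzzle (1000 pc) $19.36: toys → 3.5% → $0.68
Plush bear $32.38: toys → 3.5% → $1.13
Cheddar block $7.84: grocery items, buyer-exempt → 0% → $0.00
Building blocks set $94.45: toys → 3.5% → $3.31
Art supplies kit $24.67: toys → 3.5% → $0.86
Kite $26.09: toys → 3.5% → $0.91
Noise-cancelling headphones $289.92: consumer electronics, buyer-exempt → 0% → $0.00
Total tax = $0.52 + $0.68 + $1.13 + $3.31 + $0.86 + $0.91 = $7.41

$7.41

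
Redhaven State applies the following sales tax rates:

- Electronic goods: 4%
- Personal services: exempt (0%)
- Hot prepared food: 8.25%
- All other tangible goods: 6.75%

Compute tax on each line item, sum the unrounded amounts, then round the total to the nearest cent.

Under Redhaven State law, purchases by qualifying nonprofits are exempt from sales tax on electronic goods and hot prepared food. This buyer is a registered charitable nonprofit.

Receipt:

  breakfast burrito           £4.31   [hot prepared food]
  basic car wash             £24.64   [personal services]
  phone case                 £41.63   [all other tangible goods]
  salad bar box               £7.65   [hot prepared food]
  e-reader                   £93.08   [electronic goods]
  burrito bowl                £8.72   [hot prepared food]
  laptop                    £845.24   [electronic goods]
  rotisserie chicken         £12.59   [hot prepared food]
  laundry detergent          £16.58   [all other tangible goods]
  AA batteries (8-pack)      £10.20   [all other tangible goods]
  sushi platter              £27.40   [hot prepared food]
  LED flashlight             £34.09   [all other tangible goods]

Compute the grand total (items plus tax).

Breakfast burrito £4.31: hot prepared food, buyer-exempt → 0% → £0.00
Basic car wash £24.64: personal services → 0% → £0.00
Phone case £41.63: all other tangible goods → 6.75% → £2.810025
Salad bar box £7.65: hot prepared food, buyer-exempt → 0% → £0.00
E-reader £93.08: electronic goods, buyer-exempt → 0% → £0.00
Burrito bowl £8.72: hot prepared food, buyer-exempt → 0% → £0.00
Laptop £845.24: electronic goods, buyer-exempt → 0% → £0.00
Rotisserie chicken £12.59: hot prepared food, buyer-exempt → 0% → £0.00
Laundry detergent £16.58: all other tangible goods → 6.75% → £1.11915
AA batteries (8-pack) £10.20: all other tangible goods → 6.75% → £0.6885
Sushi platter £27.40: hot prepared food, buyer-exempt → 0% → £0.00
LED flashlight £34.09: all other tangible goods → 6.75% → £2.301075
Subtotal = £1126.13; unrounded tax = £6.91875 → £6.92; total due = £1133.05

£1133.05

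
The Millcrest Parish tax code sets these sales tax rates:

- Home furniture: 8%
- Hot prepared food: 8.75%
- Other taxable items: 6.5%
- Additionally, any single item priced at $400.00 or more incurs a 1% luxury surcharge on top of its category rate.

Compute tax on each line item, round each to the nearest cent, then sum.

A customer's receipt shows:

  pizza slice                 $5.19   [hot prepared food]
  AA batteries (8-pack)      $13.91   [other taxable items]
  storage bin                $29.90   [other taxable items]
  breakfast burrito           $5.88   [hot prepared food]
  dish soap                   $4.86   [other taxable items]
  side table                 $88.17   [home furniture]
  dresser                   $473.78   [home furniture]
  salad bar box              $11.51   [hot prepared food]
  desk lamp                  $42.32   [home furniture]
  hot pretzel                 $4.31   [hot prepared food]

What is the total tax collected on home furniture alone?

$53.08

Side table $88.17: home furniture → 8% → $7.05
Dresser $473.78: home furniture → 8% + 1% surcharge = 9% → $42.64
Desk lamp $42.32: home furniture → 8% → $3.39
Tax on home furniture = $7.05 + $42.64 + $3.39 = $53.08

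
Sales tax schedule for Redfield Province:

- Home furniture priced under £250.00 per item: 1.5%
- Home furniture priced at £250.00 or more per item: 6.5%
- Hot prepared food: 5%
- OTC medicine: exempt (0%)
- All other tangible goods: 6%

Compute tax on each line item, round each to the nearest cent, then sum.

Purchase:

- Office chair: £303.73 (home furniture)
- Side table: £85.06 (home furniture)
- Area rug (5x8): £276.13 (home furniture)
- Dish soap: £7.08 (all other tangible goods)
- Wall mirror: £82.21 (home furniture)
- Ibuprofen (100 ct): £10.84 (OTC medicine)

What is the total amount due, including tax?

£805.67

Office chair £303.73: home furniture, £250.00 or more → 6.5% → £19.74
Side table £85.06: home furniture, under £250.00 → 1.5% → £1.28
Area rug (5x8) £276.13: home furniture, £250.00 or more → 6.5% → £17.95
Dish soap £7.08: all other tangible goods → 6% → £0.42
Wall mirror £82.21: home furniture, under £250.00 → 1.5% → £1.23
Ibuprofen (100 ct) £10.84: OTC medicine → 0% → £0.00
Subtotal = £765.05; tax = £40.62; total due = £805.67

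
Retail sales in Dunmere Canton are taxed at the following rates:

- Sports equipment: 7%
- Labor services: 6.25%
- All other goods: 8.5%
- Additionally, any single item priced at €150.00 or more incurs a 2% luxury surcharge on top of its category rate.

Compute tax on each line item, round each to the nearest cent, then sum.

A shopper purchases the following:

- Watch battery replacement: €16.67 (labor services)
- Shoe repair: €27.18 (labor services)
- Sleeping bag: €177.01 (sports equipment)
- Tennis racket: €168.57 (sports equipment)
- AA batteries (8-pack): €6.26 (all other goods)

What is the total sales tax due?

€34.37

Watch battery replacement €16.67: labor services → 6.25% → €1.04
Shoe repair €27.18: labor services → 6.25% → €1.70
Sleeping bag €177.01: sports equipment → 7% + 2% surcharge = 9% → €15.93
Tennis racket €168.57: sports equipment → 7% + 2% surcharge = 9% → €15.17
AA batteries (8-pack) €6.26: all other goods → 8.5% → €0.53
Total tax = €1.04 + €1.70 + €15.93 + €15.17 + €0.53 = €34.37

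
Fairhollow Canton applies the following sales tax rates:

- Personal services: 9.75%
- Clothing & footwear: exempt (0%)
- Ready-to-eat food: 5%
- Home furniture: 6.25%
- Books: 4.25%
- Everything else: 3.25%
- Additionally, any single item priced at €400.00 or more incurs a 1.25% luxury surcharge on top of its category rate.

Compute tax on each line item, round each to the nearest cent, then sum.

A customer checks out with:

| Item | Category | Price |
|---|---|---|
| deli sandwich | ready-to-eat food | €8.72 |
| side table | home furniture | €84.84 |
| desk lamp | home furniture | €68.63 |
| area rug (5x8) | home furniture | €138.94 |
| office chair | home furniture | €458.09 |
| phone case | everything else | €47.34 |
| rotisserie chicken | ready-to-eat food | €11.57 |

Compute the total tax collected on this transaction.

€55.19

Deli sandwich €8.72: ready-to-eat food → 5% → €0.44
Side table €84.84: home furniture → 6.25% → €5.30
Desk lamp €68.63: home furniture → 6.25% → €4.29
Area rug (5x8) €138.94: home furniture → 6.25% → €8.68
Office chair €458.09: home furniture → 6.25% + 1.25% surcharge = 7.5% → €34.36
Phone case €47.34: everything else → 3.25% → €1.54
Rotisserie chicken €11.57: ready-to-eat food → 5% → €0.58
Total tax = €0.44 + €5.30 + €4.29 + €8.68 + €34.36 + €1.54 + €0.58 = €55.19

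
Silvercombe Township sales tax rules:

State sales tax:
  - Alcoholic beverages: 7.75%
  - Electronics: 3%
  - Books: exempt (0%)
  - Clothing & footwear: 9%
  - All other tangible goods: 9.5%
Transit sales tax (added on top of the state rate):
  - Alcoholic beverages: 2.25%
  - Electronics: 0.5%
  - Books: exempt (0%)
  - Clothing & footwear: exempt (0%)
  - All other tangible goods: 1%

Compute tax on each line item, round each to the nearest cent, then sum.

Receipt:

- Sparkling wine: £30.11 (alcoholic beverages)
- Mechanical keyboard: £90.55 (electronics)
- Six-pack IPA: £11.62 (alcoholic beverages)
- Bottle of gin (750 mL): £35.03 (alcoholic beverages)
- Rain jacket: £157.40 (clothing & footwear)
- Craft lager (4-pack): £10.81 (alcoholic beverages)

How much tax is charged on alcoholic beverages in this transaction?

Sparkling wine £30.11: alcoholic beverages → 7.75% + 2.25% transit = 10% → £3.01
Six-pack IPA £11.62: alcoholic beverages → 7.75% + 2.25% transit = 10% → £1.16
Bottle of gin (750 mL) £35.03: alcoholic beverages → 7.75% + 2.25% transit = 10% → £3.50
Craft lager (4-pack) £10.81: alcoholic beverages → 7.75% + 2.25% transit = 10% → £1.08
Tax on alcoholic beverages = £3.01 + £1.16 + £3.50 + £1.08 = £8.75

£8.75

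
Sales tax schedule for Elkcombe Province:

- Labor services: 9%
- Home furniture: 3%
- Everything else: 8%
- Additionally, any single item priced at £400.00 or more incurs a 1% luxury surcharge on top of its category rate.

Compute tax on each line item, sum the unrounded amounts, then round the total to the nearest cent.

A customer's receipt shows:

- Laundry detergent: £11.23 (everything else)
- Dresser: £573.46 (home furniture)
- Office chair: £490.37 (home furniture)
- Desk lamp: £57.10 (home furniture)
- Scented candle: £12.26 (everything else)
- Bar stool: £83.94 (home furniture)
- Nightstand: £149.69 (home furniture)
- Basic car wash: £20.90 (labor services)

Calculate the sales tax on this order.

Laundry detergent £11.23: everything else → 8% → £0.8984
Dresser £573.46: home furniture → 3% + 1% surcharge = 4% → £22.9384
Office chair £490.37: home furniture → 3% + 1% surcharge = 4% → £19.6148
Desk lamp £57.10: home furniture → 3% → £1.713
Scented candle £12.26: everything else → 8% → £0.9808
Bar stool £83.94: home furniture → 3% → £2.5182
Nightstand £149.69: home furniture → 3% → £4.4907
Basic car wash £20.90: labor services → 9% → £1.881
Unrounded tax sum = £55.0353 → £55.04

£55.04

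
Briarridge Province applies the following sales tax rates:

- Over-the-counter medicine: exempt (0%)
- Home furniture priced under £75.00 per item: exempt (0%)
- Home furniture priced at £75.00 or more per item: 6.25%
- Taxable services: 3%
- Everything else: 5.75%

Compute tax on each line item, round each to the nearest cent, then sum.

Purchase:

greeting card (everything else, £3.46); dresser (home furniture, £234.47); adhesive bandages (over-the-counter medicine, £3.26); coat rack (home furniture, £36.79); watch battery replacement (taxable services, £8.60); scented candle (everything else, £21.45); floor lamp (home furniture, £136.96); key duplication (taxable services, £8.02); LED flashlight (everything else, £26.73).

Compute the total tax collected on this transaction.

£26.68

Greeting card £3.46: everything else → 5.75% → £0.20
Dresser £234.47: home furniture, £75.00 or more → 6.25% → £14.65
Adhesive bandages £3.26: over-the-counter medicine → 0% → £0.00
Coat rack £36.79: home furniture, under £75.00 → 0% → £0.00
Watch battery replacement £8.60: taxable services → 3% → £0.26
Scented candle £21.45: everything else → 5.75% → £1.23
Floor lamp £136.96: home furniture, £75.00 or more → 6.25% → £8.56
Key duplication £8.02: taxable services → 3% → £0.24
LED flashlight £26.73: everything else → 5.75% → £1.54
Total tax = £0.20 + £14.65 + £0.26 + £1.23 + £8.56 + £0.24 + £1.54 = £26.68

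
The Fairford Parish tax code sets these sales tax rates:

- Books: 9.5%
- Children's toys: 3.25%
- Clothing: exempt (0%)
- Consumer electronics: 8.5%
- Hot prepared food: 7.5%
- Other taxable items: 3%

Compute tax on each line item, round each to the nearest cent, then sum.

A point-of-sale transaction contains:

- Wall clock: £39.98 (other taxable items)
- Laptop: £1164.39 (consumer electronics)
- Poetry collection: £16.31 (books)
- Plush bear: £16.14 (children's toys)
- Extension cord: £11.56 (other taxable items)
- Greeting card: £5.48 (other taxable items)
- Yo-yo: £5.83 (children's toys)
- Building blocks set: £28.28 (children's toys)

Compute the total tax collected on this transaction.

Wall clock £39.98: other taxable items → 3% → £1.20
Laptop £1164.39: consumer electronics → 8.5% → £98.97
Poetry collection £16.31: books → 9.5% → £1.55
Plush bear £16.14: children's toys → 3.25% → £0.52
Extension cord £11.56: other taxable items → 3% → £0.35
Greeting card £5.48: other taxable items → 3% → £0.16
Yo-yo £5.83: children's toys → 3.25% → £0.19
Building blocks set £28.28: children's toys → 3.25% → £0.92
Total tax = £1.20 + £98.97 + £1.55 + £0.52 + £0.35 + £0.16 + £0.19 + £0.92 = £103.86

£103.86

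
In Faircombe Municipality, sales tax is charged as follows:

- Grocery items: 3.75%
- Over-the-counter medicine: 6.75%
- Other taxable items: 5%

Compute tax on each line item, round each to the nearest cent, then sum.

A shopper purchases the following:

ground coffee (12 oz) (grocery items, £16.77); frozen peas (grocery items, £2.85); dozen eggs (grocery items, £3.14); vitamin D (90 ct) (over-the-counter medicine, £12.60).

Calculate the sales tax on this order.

Ground coffee (12 oz) £16.77: grocery items → 3.75% → £0.63
Frozen peas £2.85: grocery items → 3.75% → £0.11
Dozen eggs £3.14: grocery items → 3.75% → £0.12
Vitamin D (90 ct) £12.60: over-the-counter medicine → 6.75% → £0.85
Total tax = £0.63 + £0.11 + £0.12 + £0.85 = £1.71

£1.71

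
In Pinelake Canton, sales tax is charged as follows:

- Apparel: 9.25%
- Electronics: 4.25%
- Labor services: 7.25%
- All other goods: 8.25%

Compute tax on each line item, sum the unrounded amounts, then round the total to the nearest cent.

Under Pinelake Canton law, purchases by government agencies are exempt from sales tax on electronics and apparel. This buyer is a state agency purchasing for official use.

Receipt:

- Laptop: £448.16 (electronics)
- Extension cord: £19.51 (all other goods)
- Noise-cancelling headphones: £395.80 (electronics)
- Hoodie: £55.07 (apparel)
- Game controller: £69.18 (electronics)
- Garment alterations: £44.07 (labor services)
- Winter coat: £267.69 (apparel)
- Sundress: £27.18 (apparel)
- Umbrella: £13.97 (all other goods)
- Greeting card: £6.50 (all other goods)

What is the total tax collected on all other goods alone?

Extension cord £19.51: all other goods → 8.25% → £1.609575
Umbrella £13.97: all other goods → 8.25% → £1.152525
Greeting card £6.50: all other goods → 8.25% → £0.53625
Tax on all other goods: unrounded sum = £3.29835 → £3.30

£3.30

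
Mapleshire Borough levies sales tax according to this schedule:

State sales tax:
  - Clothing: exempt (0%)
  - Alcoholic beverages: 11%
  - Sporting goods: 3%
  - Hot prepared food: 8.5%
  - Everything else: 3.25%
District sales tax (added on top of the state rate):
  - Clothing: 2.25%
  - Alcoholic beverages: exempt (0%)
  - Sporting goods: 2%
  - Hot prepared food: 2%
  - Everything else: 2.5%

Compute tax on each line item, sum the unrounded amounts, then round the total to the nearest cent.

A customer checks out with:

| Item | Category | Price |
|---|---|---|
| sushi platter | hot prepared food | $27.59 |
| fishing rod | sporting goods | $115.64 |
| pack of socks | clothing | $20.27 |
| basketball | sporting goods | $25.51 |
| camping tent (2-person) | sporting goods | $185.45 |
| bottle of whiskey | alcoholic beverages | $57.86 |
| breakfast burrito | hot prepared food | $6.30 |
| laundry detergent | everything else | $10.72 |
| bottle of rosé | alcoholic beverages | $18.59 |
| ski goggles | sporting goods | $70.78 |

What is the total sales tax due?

$32.91

Sushi platter $27.59: hot prepared food → 8.5% + 2% district = 10.5% → $2.89695
Fishing rod $115.64: sporting goods → 3% + 2% district = 5% → $5.782
Pack of socks $20.27: clothing → 0% + 2.25% district = 2.25% → $0.456075
Basketball $25.51: sporting goods → 3% + 2% district = 5% → $1.2755
Camping tent (2-person) $185.45: sporting goods → 3% + 2% district = 5% → $9.2725
Bottle of whiskey $57.86: alcoholic beverages → 11% + 0% district = 11% → $6.3646
Breakfast burrito $6.30: hot prepared food → 8.5% + 2% district = 10.5% → $0.6615
Laundry detergent $10.72: everything else → 3.25% + 2.5% district = 5.75% → $0.6164
Bottle of rosé $18.59: alcoholic beverages → 11% + 0% district = 11% → $2.0449
Ski goggles $70.78: sporting goods → 3% + 2% district = 5% → $3.539
Unrounded tax sum = $32.909425 → $32.91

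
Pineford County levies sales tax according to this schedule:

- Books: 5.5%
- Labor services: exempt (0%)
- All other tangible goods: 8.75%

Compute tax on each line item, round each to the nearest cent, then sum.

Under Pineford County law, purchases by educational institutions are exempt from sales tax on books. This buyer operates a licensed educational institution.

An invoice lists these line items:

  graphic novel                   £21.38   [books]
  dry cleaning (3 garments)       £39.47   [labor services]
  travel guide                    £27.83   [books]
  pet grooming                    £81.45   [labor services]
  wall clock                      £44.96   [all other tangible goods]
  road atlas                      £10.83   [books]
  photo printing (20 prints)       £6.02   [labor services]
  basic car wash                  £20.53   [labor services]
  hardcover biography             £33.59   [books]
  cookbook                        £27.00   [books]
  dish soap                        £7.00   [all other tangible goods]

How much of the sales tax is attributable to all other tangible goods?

Wall clock £44.96: all other tangible goods → 8.75% → £3.93
Dish soap £7.00: all other tangible goods → 8.75% → £0.61
Tax on all other tangible goods = £3.93 + £0.61 = £4.54

£4.54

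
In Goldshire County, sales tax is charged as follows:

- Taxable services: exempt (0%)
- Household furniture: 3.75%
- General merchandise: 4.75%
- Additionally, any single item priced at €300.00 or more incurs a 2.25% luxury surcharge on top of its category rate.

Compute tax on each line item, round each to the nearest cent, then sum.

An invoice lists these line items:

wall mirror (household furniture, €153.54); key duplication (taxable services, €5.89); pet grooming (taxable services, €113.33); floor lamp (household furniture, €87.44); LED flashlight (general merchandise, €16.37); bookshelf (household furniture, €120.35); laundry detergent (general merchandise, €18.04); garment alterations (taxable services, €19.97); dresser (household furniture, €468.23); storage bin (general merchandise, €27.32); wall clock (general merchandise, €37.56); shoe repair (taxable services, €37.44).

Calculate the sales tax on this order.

Wall mirror €153.54: household furniture → 3.75% → €5.76
Key duplication €5.89: taxable services → 0% → €0.00
Pet grooming €113.33: taxable services → 0% → €0.00
Floor lamp €87.44: household furniture → 3.75% → €3.28
LED flashlight €16.37: general merchandise → 4.75% → €0.78
Bookshelf €120.35: household furniture → 3.75% → €4.51
Laundry detergent €18.04: general merchandise → 4.75% → €0.86
Garment alterations €19.97: taxable services → 0% → €0.00
Dresser €468.23: household furniture → 3.75% + 2.25% surcharge = 6% → €28.09
Storage bin €27.32: general merchandise → 4.75% → €1.30
Wall clock €37.56: general merchandise → 4.75% → €1.78
Shoe repair €37.44: taxable services → 0% → €0.00
Total tax = €5.76 + €3.28 + €0.78 + €4.51 + €0.86 + €28.09 + €1.30 + €1.78 = €46.36

€46.36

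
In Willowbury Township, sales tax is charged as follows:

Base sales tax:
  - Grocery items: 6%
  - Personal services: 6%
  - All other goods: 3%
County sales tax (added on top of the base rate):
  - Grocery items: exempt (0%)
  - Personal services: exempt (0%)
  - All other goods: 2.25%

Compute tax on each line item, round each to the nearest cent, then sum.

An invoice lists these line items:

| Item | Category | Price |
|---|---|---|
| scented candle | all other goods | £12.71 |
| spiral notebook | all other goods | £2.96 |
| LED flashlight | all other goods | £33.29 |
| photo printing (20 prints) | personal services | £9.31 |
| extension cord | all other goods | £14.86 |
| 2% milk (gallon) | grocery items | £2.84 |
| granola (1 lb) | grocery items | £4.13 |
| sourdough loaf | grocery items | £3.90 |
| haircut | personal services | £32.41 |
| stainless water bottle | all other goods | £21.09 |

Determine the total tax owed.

£7.62

Scented candle £12.71: all other goods → 3% + 2.25% county = 5.25% → £0.67
Spiral notebook £2.96: all other goods → 3% + 2.25% county = 5.25% → £0.16
LED flashlight £33.29: all other goods → 3% + 2.25% county = 5.25% → £1.75
Photo printing (20 prints) £9.31: personal services → 6% + 0% county = 6% → £0.56
Extension cord £14.86: all other goods → 3% + 2.25% county = 5.25% → £0.78
2% milk (gallon) £2.84: grocery items → 6% + 0% county = 6% → £0.17
Granola (1 lb) £4.13: grocery items → 6% + 0% county = 6% → £0.25
Sourdough loaf £3.90: grocery items → 6% + 0% county = 6% → £0.23
Haircut £32.41: personal services → 6% + 0% county = 6% → £1.94
Stainless water bottle £21.09: all other goods → 3% + 2.25% county = 5.25% → £1.11
Total tax = £0.67 + £0.16 + £1.75 + £0.56 + £0.78 + £0.17 + £0.25 + £0.23 + £1.94 + £1.11 = £7.62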